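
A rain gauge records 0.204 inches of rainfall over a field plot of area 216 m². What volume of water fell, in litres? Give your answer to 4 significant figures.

1119 litres

Depth: 0.204 in × 25.4 = 5.1816 mm.
1 mm over 1 m² is 1 L, so volume = 5.1816 × 216 = 1119.2256 L ≈ 1119 L.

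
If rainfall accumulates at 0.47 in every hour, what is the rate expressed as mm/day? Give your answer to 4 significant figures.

0.47 in/hour × 25.4 mm/in × 24 hour/day = 286.5 mm/day.

286.5 mm/day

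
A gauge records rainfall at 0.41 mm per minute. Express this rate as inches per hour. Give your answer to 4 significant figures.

0.9685 in/hour

0.41 mm/minute × 0.0393701 in/mm × 60 minute/hour = 0.9685 in/hour.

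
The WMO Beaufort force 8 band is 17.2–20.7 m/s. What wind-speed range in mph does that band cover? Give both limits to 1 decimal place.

17.2–20.7 m/s × 2.237 = 38.5–46.3 mph.

38.5 to 46.3 mph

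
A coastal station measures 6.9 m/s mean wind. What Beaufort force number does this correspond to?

Beaufort force 4

6.9 m/s lies in the Beaufort 4 band (moderate breeze, 5.5–7.9 m/s).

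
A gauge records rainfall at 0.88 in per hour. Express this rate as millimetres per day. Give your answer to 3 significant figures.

0.88 in/hour × 25.4 mm/in × 24 hour/day = 536 mm/day.

536 mm/day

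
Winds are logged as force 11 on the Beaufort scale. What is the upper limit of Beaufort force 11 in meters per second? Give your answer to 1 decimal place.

32.6 m/s

Beaufort 11 (violent storm) spans 28.5–32.6 m/s.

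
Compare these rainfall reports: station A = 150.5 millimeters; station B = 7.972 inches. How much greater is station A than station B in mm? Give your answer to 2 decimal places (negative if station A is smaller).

-51.99 mm

station B: 7.972 in = 202.4888 mm.
Difference: 150.5000 − 202.4888 = -51.99 mm.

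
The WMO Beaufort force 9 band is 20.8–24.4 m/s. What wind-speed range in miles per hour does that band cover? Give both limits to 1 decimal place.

46.5 to 54.6 mph

20.8–24.4 m/s × 2.237 = 46.5–54.6 mph.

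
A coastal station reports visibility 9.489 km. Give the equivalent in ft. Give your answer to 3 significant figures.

1 km = 3280.84 ft, so 9.489 × 3280.84 = 31100 ft.

31100 ft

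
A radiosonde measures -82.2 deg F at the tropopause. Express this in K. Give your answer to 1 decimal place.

First to °C: -63.44 °C.
Then to K: 209.7 K.

209.7 K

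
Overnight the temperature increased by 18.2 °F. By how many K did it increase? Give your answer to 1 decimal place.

Converting a difference, only the 9/5 scale factor applies: ΔK = 18.2 × 0.5556 = 10.1 K.

10.1 K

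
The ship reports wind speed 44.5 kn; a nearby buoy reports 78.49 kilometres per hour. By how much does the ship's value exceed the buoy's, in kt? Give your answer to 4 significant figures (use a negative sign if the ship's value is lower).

the buoy: 78.49 km/h = 42.38121 kt.
Difference: 44.50000 − 42.38121 = 2.119 kt.

2.119 kt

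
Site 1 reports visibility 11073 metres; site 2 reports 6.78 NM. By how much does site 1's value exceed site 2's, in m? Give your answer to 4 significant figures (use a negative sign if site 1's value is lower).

-1484 m

site 2: 6.78 nmi = 12556.56 m.
Difference: 11073.00 − 12556.56 = -1484 m.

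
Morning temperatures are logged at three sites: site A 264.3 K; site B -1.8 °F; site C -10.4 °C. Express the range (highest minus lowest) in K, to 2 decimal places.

site A: 264.3 K = -8.850 °C.
site B: -1.8 °F = -18.778 °C.
Spread: (-8.850) − (-18.778) = 9.928 °C.

9.93 K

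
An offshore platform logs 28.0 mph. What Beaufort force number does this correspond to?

Beaufort force 6

28.0 mph = 12.5 m/s, which is Beaufort 6 (strong breeze, 10.8–13.8 m/s).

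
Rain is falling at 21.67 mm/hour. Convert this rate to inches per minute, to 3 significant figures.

21.67 mm/hour × 0.0393701 in/mm × 0.0166667 hour/minute = 0.0142 in/minute.

0.0142 in/minute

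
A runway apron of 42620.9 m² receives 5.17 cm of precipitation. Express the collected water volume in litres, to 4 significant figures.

Depth: 5.17 cm × 10 = 51.7 mm.
1 mm over 1 m² is 1 L, so volume = 51.7 × 42620.9 = 2203500.5 L ≈ 2204000 L.

2204000 litres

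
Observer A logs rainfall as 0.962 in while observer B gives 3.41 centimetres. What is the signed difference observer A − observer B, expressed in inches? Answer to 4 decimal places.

observer B: 3.41 cm = 1.342520 in.
Difference: 0.962000 − 1.342520 = -0.3805 in.

-0.3805 in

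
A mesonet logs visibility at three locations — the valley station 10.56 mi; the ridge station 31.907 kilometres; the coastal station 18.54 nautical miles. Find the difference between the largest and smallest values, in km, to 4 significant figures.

the valley station: 10.56 SM = 16.9947 km.
the coastal station: 18.54 nmi = 34.3361 km.
Spread: 34.3361 − 16.9947 = 17.34 km.

17.34 km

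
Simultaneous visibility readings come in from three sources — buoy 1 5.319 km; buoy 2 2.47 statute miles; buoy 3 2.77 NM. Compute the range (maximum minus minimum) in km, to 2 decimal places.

buoy 2: 2.47 SM = 3.9751 km.
buoy 3: 2.77 nmi = 5.1300 km.
Spread: 5.3190 − 3.9751 = 1.34 km.

1.34 km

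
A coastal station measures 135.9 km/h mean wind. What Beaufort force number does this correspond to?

Beaufort force 12

135.9 km/h = 37.8 m/s, which is Beaufort 12 (hurricane force, ≥32.7 m/s).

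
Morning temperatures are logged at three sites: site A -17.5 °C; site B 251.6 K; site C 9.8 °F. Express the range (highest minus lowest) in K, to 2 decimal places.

9.22 K

site B: 251.6 K = -21.550 °C.
site C: 9.8 °F = -12.333 °C.
Spread: (-12.333) − (-21.550) = 9.217 °C.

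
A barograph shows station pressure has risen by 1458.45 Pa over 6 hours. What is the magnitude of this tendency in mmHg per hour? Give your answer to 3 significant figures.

1458.45 Pa / 6 h × 0.00750062 mmHg/Pa = 1.82 mmHg/h.

1.82 mmHg per hour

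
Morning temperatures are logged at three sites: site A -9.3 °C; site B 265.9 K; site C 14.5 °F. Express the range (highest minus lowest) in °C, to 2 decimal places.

site B: 265.9 K = -7.250 °C.
site C: 14.5 °F = -9.722 °C.
Spread: (-7.250) − (-9.722) = 2.472 °C.

2.47 °C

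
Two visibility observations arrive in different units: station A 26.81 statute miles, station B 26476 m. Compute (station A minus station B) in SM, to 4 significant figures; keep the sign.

station B: 26476 m = 16.4514 SM.
Difference: 26.8100 − 16.4514 = 10.36 SM.

10.36 SM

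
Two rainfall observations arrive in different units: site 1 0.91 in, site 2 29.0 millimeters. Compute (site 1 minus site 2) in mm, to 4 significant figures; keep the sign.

site 1: 0.91 in = 23.11400 mm.
Difference: 23.11400 − 29.00000 = -5.886 mm.

-5.886 mm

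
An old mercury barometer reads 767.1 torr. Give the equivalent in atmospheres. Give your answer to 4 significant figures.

1 mmHg = 0.00131579 atm, so 767.1 × 0.00131579 = 1.009 atm.

1.009 atm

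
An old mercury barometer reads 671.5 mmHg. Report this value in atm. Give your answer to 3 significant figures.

0.884 atm

1 mmHg = 0.00131579 atm, so 671.5 × 0.00131579 = 0.884 atm.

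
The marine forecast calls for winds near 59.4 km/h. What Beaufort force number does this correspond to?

59.4 km/h = 16.5 m/s, which is Beaufort 7 (near gale, 13.9–17.1 m/s).

Beaufort force 7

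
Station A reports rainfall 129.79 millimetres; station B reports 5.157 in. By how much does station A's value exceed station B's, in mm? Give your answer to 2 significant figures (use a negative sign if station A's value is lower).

-1.2 mm

station B: 5.157 in = 130.988 mm.
Difference: 129.790 − 130.988 = -1.2 mm.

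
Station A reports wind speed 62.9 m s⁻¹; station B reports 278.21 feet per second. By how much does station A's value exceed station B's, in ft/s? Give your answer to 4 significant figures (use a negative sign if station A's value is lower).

-71.85 ft/s

station A: 62.9 m/s = 206.3648 ft/s.
Difference: 206.3648 − 278.2100 = -71.85 ft/s.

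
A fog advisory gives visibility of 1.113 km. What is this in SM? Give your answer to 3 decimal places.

1 km = 0.621371 SM, so 1.113 × 0.621371 = 0.692 SM.

0.692 SM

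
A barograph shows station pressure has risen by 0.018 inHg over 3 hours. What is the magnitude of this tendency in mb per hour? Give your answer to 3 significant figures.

0.018 inHg / 3 h × 33.8639 mb/inHg = 0.203 mb/h.

0.203 mb per hour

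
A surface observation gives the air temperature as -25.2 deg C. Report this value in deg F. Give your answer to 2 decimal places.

-13.36 °F

°F = °C × 9/5 + 32 = -25.2 × 1.8 + 32 = -13.36 °F.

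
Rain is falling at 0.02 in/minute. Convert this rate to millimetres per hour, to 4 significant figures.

0.02 in/minute × 25.4 mm/in × 60 minute/hour = 30.48 mm/hour.

30.48 mm/hour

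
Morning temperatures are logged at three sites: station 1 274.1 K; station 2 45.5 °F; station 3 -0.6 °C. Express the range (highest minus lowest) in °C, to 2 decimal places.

8.10 °C

station 1: 274.1 K = 0.950 °C.
station 2: 45.5 °F = 7.500 °C.
Spread: 7.500 − (-0.600) = 8.100 °C.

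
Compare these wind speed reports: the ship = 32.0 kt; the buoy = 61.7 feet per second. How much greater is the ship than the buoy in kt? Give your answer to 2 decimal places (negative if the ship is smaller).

-4.56 kt

the buoy: 61.7 ft/s = 36.5563 kt.
Difference: 32.0000 − 36.5563 = -4.56 kt.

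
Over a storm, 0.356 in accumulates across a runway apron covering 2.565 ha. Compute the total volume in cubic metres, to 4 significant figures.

Depth: 0.356 in × 25.4 = 9.0424 mm.
Area: 2.565 ha = 25650 m².
1 mm over 1 m² is 1 L, so volume = 9.0424 × 25650 = 231937.56 L = 231.9 m³.

231.9 cubic metres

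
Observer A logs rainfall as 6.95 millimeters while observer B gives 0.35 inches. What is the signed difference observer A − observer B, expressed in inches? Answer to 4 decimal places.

-0.0764 in

observer A: 6.95 mm = 0.273622 in.
Difference: 0.273622 − 0.350000 = -0.0764 in.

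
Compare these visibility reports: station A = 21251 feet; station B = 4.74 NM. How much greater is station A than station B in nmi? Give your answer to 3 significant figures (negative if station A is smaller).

station A: 21251 ft = 3.4975 nmi.
Difference: 3.4975 − 4.7400 = -1.24 nmi.

-1.24 nmi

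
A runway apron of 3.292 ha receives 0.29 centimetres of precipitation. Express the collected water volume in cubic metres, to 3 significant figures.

95.5 cubic metres

Depth: 0.29 cm × 10 = 2.9 mm.
Area: 3.292 ha = 32920 m².
1 mm over 1 m² is 1 L, so volume = 2.9 × 32920 = 95468 L = 95.5 m³.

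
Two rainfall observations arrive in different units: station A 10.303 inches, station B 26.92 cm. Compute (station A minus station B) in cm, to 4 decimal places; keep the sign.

station A: 10.303 in = 26.169620 cm.
Difference: 26.169620 − 26.920000 = -0.7504 cm.

-0.7504 cm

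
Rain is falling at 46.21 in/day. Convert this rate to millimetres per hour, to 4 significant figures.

46.21 in/day × 25.4 mm/in × 0.0416667 day/hour = 48.91 mm/hour.

48.91 mm/hour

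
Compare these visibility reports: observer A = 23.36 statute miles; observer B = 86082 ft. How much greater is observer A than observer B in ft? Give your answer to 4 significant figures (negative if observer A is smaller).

37260 ft

observer A: 23.36 SM = 123340.80 ft.
Difference: 123340.80 − 86082.00 = 37260 ft.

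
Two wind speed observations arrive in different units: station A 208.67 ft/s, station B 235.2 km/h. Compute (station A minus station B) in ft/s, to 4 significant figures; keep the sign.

-5.678 ft/s

station B: 235.2 km/h = 214.34821 ft/s.
Difference: 208.67000 − 214.34821 = -5.678 ft/s.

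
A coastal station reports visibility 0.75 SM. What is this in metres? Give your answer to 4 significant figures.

1207 m

1 SM = 1609.34 m, so 0.75 × 1609.34 = 1207 m.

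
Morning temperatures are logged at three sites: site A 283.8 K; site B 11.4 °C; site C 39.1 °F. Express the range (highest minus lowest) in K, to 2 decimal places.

7.46 K

site A: 283.8 K = 10.650 °C.
site C: 39.1 °F = 3.944 °C.
Spread: 11.400 − 3.944 = 7.456 °C.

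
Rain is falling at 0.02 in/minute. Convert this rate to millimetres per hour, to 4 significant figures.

30.48 mm/hour

0.02 in/minute × 25.4 mm/in × 60 minute/hour = 30.48 mm/hour.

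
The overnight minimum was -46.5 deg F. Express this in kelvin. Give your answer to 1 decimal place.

First to °C: -43.61 °C.
Then to K: 229.5 K.

229.5 K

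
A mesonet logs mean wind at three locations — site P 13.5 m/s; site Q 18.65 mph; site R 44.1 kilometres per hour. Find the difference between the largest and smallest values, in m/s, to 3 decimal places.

5.163 m/s

site Q: 18.65 mph = 8.33730 m/s.
site R: 44.1 km/h = 12.25000 m/s.
Spread: 13.50000 − 8.33730 = 5.163 m/s.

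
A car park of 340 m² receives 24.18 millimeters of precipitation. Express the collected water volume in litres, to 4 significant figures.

1 mm over 1 m² is 1 L, so volume = 24.18 × 340 = 8221.2 L ≈ 8221 L.

8221 litres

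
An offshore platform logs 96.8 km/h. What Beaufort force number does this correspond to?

96.8 km/h = 26.9 m/s, which is Beaufort 10 (storm, 24.5–28.4 m/s).

Beaufort force 10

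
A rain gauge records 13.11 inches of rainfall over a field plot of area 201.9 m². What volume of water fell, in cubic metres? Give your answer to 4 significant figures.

Depth: 13.11 in × 25.4 = 332.994 mm.
1 mm over 1 m² is 1 L, so volume = 332.994 × 201.9 = 67231.489 L = 67.23 m³.

67.23 cubic metres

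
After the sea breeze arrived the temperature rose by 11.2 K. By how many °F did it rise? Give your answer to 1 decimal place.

20.2 °F

For a temperature change the 32° offset cancels: Δ°F = 11.2 × 1.8 = 20.2 °F.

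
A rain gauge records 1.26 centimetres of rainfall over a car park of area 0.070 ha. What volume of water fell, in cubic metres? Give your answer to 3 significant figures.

Depth: 1.26 cm × 10 = 12.6 mm.
Area: 0.070 ha = 700 m².
1 mm over 1 m² is 1 L, so volume = 12.6 × 700 = 8820 L = 8.82 m³.

8.82 cubic metres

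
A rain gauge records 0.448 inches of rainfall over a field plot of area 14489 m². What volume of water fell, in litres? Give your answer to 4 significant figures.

Depth: 0.448 in × 25.4 = 11.3792 mm.
1 mm over 1 m² is 1 L, so volume = 11.3792 × 14489 = 164873.23 L ≈ 164900 L.

164900 litres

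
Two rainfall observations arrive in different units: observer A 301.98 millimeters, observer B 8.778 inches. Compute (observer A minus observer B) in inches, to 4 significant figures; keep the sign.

observer A: 301.98 mm = 11.88898 in.
Difference: 11.88898 − 8.77800 = 3.111 in.

3.111 in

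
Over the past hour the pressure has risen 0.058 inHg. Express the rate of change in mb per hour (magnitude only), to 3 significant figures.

0.058 inHg / 1 h × 33.8639 mb/inHg = 1.96 mb/h.

1.96 mb per hour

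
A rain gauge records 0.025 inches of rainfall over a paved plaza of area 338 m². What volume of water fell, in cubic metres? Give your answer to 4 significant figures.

Depth: 0.025 in × 25.4 = 0.635 mm.
1 mm over 1 m² is 1 L, so volume = 0.635 × 338 = 214.63 L = 0.2146 m³.

0.2146 cubic metres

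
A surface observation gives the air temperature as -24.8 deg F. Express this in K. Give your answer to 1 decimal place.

First to °C: -31.56 °C.
Then to K: 241.6 K.

241.6 K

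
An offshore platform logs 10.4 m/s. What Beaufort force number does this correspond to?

Beaufort force 5

10.4 m/s lies in the Beaufort 5 band (fresh breeze, 8.0–10.7 m/s).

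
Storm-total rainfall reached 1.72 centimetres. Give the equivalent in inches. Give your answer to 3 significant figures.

0.677 in

1 cm = 0.393701 in, so 1.72 × 0.393701 = 0.677 in.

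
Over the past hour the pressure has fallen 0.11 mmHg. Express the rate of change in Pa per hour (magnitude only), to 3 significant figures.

0.11 mmHg / 1 h × 133.322 Pa/mmHg = 14.7 Pa/h.

14.7 Pa per hour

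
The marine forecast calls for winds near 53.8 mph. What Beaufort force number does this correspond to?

Beaufort force 9

53.8 mph = 24.1 m/s, which is Beaufort 9 (strong gale, 20.8–24.4 m/s).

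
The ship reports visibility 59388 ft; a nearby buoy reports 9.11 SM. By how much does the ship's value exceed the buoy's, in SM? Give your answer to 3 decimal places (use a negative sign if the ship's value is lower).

the ship: 59388 ft = 11.24773 SM.
Difference: 11.24773 − 9.11000 = 2.138 SM.

2.138 SM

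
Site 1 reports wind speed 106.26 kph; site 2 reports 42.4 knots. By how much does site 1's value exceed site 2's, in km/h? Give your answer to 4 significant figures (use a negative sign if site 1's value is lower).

site 2: 42.4 kt = 78.5248 km/h.
Difference: 106.2600 − 78.5248 = 27.74 km/h.

27.74 km/h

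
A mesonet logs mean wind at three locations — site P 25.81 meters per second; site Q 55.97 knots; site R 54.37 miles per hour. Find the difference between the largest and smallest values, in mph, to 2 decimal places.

site P: 25.81 m/s = 57.7353 mph.
site Q: 55.97 kt = 64.4091 mph.
Spread: 64.4091 − 54.3700 = 10.04 mph.

10.04 mph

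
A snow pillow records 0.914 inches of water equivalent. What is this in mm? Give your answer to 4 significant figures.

23.22 mm

1 in = 25.4 mm, so 0.914 × 25.4 = 23.22 mm.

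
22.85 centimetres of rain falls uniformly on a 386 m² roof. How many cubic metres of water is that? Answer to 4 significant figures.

Depth: 22.85 cm × 10 = 228.5 mm.
1 mm over 1 m² is 1 L, so volume = 228.5 × 386 = 88201 L = 88.20 m³.

88.20 cubic metres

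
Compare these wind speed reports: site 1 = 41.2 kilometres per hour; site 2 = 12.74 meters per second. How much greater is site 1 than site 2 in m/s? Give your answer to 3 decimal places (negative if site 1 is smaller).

site 1: 41.2 km/h = 11.44444 m/s.
Difference: 11.44444 − 12.74000 = -1.296 m/s.

-1.296 m/s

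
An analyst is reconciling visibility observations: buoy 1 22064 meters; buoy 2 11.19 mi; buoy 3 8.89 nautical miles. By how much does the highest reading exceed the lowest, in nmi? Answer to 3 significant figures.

3.02 nmi

buoy 1: 22064 m = 11.9136 nmi.
buoy 2: 11.19 SM = 9.7238 nmi.
Spread: 11.9136 − 8.8900 = 3.02 nmi.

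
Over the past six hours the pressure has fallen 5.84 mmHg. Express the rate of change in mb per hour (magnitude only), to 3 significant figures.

5.84 mmHg / 6 h × 1.33322 mb/mmHg = 1.30 mb/h.

1.30 mb per hour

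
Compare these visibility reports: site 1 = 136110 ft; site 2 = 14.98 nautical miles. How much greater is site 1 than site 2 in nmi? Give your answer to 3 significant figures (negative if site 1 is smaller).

site 1: 136110 ft = 22.4008 nmi.
Difference: 22.4008 − 14.9800 = 7.42 nmi.

7.42 nmi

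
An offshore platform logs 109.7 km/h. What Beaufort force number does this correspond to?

Beaufort force 11

109.7 km/h = 30.5 m/s, which is Beaufort 11 (violent storm, 28.5–32.6 m/s).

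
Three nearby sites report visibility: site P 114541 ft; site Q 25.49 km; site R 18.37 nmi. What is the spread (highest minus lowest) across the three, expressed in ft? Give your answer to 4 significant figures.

30910 ft

site Q: 25.49 km = 83628.61 ft.
site R: 18.37 nmi = 111618.24 ft.
Spread: 114541.00 − 83628.61 = 30910 ft.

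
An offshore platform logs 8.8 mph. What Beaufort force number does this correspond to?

Beaufort force 3

8.8 mph = 3.9 m/s, which is Beaufort 3 (gentle breeze, 3.4–5.4 m/s).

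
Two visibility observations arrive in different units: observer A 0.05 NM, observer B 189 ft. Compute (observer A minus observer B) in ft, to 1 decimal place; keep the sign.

observer A: 0.05 nmi = 303.806 ft.
Difference: 303.806 − 189.000 = 114.8 ft.

114.8 ft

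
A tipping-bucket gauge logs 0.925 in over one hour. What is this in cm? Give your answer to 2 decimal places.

2.35 cm

1 in = 2.54 cm, so 0.925 × 2.54 = 2.35 cm.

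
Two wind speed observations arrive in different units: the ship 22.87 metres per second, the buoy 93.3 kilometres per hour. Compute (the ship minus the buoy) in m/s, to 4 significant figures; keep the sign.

the buoy: 93.3 km/h = 25.91667 m/s.
Difference: 22.87000 − 25.91667 = -3.047 m/s.

-3.047 m/s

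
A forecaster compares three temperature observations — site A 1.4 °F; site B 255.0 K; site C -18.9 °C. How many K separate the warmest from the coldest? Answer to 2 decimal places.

1.90 K

site A: 1.4 °F = -17.000 °C.
site B: 255.0 K = -18.150 °C.
Spread: (-17.000) − (-18.900) = 1.900 °C.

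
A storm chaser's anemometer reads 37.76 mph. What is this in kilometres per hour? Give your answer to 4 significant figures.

60.77 km/h

1 mph = 1.60934 km/h, so 37.76 × 1.60934 = 60.77 km/h.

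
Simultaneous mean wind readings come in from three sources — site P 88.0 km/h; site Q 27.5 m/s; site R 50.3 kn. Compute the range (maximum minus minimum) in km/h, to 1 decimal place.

site Q: 27.5 m/s = 99.000 km/h.
site R: 50.3 kt = 93.156 km/h.
Spread: 99.000 − 88.000 = 11.0 km/h.

11.0 km/h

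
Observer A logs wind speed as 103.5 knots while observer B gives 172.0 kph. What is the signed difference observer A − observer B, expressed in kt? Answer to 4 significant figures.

observer B: 172.0 km/h = 92.8726 kt.
Difference: 103.5000 − 92.8726 = 10.63 kt.

10.63 kt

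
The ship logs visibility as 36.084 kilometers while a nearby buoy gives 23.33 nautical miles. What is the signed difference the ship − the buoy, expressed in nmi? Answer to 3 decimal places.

the ship: 36.084 km = 19.48380 nmi.
Difference: 19.48380 − 23.33000 = -3.846 nmi.

-3.846 nmi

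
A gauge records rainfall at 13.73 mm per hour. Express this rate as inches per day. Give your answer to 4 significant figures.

12.97 in/day

13.73 mm/hour × 0.0393701 in/mm × 24 hour/day = 12.97 in/day.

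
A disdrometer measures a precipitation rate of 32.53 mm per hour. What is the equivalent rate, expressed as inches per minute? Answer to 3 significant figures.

32.53 mm/hour × 0.0393701 in/mm × 0.0166667 hour/minute = 0.0213 in/minute.

0.0213 in/minute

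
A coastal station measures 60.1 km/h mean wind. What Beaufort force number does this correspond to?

Beaufort force 7

60.1 km/h = 16.7 m/s, which is Beaufort 7 (near gale, 13.9–17.1 m/s).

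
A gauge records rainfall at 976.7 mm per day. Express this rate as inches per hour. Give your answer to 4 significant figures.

976.7 mm/day × 0.0393701 in/mm × 0.0416667 day/hour = 1.602 in/hour.

1.602 in/hour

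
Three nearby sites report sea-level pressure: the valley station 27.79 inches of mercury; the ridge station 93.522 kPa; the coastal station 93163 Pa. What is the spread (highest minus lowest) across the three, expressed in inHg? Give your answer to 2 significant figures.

0.28 inHg

the ridge station: 93.522 kPa = 27.6170 inHg.
the coastal station: 93163 Pa = 27.5110 inHg.
Spread: 27.7900 − 27.5110 = 0.28 inHg.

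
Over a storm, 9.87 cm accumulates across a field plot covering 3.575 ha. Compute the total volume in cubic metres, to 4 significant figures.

3529 cubic metres

Depth: 9.87 cm × 10 = 98.7 mm.
Area: 3.575 ha = 35750 m².
1 mm over 1 m² is 1 L, so volume = 98.7 × 35750 = 3528525 L = 3529 m³.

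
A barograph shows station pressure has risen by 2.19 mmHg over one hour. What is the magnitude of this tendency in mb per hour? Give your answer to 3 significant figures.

2.19 mmHg / 1 h × 1.33322 mb/mmHg = 2.92 mb/h.

2.92 mb per hour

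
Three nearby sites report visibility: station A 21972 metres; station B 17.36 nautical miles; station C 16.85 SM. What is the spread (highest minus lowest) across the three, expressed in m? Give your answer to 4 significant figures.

10180 m

station B: 17.36 nmi = 32150.72 m.
station C: 16.85 SM = 27117.45 m.
Spread: 32150.72 − 21972.00 = 10180 m.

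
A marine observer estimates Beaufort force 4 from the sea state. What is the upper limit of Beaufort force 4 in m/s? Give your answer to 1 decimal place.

Beaufort 4 (moderate breeze) spans 5.5–7.9 m/s.

7.9 m/s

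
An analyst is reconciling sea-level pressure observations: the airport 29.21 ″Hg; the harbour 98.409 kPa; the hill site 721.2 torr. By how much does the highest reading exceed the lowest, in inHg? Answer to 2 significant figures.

0.82 inHg

the harbour: 98.409 kPa = 29.0602 inHg.
the hill site: 721.2 mmHg = 28.3937 inHg.
Spread: 29.2100 − 28.3937 = 0.82 inHg.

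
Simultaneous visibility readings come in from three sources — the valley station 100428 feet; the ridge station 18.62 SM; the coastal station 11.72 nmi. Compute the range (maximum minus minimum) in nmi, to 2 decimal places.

4.81 nmi

the valley station: 100428 ft = 16.5283 nmi.
the ridge station: 18.62 SM = 16.1803 nmi.
Spread: 16.5283 − 11.7200 = 4.81 nmi.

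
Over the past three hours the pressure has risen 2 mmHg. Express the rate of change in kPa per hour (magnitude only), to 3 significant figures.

0.0889 kPa per hour

2 mmHg / 3 h × 0.133322 kPa/mmHg = 0.0889 kPa/h.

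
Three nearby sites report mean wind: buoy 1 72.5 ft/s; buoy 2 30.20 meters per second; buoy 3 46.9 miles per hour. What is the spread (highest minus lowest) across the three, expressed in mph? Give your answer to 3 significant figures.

20.7 mph

buoy 1: 72.5 ft/s = 49.432 mph.
buoy 2: 30.20 m/s = 67.555 mph.
Spread: 67.555 − 46.900 = 20.7 mph.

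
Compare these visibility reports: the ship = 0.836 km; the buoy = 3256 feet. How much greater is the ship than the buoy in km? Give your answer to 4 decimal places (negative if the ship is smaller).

-0.1564 km

the buoy: 3256 ft = 0.992429 km.
Difference: 0.836000 − 0.992429 = -0.1564 km.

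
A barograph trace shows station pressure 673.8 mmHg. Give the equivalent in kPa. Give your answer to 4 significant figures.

1 mmHg = 0.133322 kPa, so 673.8 × 0.133322 = 89.83 kPa.

89.83 kPa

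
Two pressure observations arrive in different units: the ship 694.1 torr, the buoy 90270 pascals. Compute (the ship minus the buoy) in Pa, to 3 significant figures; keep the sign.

2270 Pa

the ship: 694.1 mmHg = 92539.07 Pa.
Difference: 92539.07 − 90270.00 = 2270 Pa.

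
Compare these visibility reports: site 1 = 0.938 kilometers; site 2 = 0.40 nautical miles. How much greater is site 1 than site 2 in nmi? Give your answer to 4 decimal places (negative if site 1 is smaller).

site 1: 0.938 km = 0.506479 nmi.
Difference: 0.506479 − 0.400000 = 0.1065 nmi.

0.1065 nmi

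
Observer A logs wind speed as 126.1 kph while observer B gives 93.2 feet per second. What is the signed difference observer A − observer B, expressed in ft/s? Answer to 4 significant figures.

observer A: 126.1 km/h = 114.9205 ft/s.
Difference: 114.9205 − 93.2000 = 21.72 ft/s.

21.72 ft/s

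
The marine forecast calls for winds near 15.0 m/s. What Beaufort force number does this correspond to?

Beaufort force 7

15.0 m/s lies in the Beaufort 7 band (near gale, 13.9–17.1 m/s).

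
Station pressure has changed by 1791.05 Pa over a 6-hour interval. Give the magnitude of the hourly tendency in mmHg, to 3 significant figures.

2.24 mmHg per hour

1791.05 Pa / 6 h × 0.00750062 mmHg/Pa = 2.24 mmHg/h.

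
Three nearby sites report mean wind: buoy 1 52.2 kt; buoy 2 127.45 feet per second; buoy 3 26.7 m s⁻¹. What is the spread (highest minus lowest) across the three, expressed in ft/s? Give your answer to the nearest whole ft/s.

40 ft/s

buoy 1: 52.2 kt = 88.10 ft/s.
buoy 3: 26.7 m/s = 87.60 ft/s.
Spread: 127.45 − 87.60 = 40 ft/s.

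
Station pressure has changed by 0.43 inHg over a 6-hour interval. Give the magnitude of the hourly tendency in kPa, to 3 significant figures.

0.43 inHg / 6 h × 3.38639 kPa/inHg = 0.243 kPa/h.

0.243 kPa per hour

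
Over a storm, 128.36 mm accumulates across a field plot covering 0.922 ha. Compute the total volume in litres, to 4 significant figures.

Area: 0.922 ha = 9220 m².
1 mm over 1 m² is 1 L, so volume = 128.36 × 9220 = 1183479.2 L ≈ 1183000 L.

1183000 litres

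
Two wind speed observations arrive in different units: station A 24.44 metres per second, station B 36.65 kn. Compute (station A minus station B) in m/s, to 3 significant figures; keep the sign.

5.59 m/s

station B: 36.65 kt = 18.8544 m/s.
Difference: 24.4400 − 18.8544 = 5.59 m/s.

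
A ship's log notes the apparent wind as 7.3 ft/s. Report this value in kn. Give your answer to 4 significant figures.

4.325 kt

1 ft/s = 0.592484 kt, so 7.3 × 0.592484 = 4.325 kt.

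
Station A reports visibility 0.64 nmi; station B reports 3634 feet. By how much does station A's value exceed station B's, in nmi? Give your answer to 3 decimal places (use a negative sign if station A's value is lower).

0.042 nmi

station B: 3634 ft = 0.59808 nmi.
Difference: 0.64000 − 0.59808 = 0.042 nmi.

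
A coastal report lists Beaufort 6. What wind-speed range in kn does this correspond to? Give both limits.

Beaufort 6 (strong breeze) spans 22–27 knots.

22 to 27 kt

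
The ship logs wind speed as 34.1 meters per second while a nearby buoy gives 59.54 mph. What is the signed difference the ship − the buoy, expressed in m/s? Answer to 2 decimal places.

the buoy: 59.54 mph = 26.6168 m/s.
Difference: 34.1000 − 26.6168 = 7.48 m/s.

7.48 m/s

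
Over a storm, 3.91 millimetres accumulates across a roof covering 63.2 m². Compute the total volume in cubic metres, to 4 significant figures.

0.2471 cubic metres

1 mm over 1 m² is 1 L, so volume = 3.91 × 63.2 = 247.112 L = 0.2471 m³.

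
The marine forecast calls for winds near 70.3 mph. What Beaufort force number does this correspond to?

70.3 mph = 31.4 m/s, which is Beaufort 11 (violent storm, 28.5–32.6 m/s).

Beaufort force 11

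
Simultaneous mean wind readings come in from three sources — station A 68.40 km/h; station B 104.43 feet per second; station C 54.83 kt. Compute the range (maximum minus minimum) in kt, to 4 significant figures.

24.94 kt

station A: 68.40 km/h = 36.9330 kt.
station B: 104.43 ft/s = 61.8731 kt.
Spread: 61.8731 − 36.9330 = 24.94 kt.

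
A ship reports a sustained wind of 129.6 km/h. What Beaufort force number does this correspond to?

129.6 km/h = 36.0 m/s, which is Beaufort 12 (hurricane force, ≥32.7 m/s).

Beaufort force 12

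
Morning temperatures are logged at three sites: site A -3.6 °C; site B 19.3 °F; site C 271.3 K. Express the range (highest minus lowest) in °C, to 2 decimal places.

5.21 °C

site B: 19.3 °F = -7.056 °C.
site C: 271.3 K = -1.850 °C.
Spread: (-1.850) − (-7.056) = 5.206 °C.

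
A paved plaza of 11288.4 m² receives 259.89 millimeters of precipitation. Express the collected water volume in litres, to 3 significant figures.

1 mm over 1 m² is 1 L, so volume = 259.89 × 11288.4 = 2933742.3 L ≈ 2930000 L.

2930000 litres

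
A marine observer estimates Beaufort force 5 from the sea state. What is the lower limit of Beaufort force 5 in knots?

Beaufort 5 (fresh breeze) spans 17–21 knots.

17 kt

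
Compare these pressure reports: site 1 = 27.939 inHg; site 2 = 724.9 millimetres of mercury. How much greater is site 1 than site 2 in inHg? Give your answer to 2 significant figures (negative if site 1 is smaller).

-0.60 inHg

site 2: 724.9 mmHg = 28.5394 inHg.
Difference: 27.9390 − 28.5394 = -0.60 inHg.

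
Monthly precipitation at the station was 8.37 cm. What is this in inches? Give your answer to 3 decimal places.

3.295 in

1 cm = 0.393701 in, so 8.37 × 0.393701 = 3.295 in.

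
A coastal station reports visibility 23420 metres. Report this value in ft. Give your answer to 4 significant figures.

1 m = 3.28084 ft, so 23420 × 3.28084 = 76840 ft.

76840 ft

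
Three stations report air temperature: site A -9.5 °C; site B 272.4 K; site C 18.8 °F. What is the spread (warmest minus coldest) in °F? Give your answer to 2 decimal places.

15.75 °F

site B: 272.4 K = -0.750 °C.
site C: 18.8 °F = -7.333 °C.
Spread: (-0.750) − (-9.500) = 8.750 °C = 15.75 °F.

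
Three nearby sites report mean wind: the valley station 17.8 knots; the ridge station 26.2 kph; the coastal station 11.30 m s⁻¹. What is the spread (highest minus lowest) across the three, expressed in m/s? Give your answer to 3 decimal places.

the valley station: 17.8 kt = 9.15711 m/s.
the ridge station: 26.2 km/h = 7.27778 m/s.
Spread: 11.30000 − 7.27778 = 4.022 m/s.

4.022 m/s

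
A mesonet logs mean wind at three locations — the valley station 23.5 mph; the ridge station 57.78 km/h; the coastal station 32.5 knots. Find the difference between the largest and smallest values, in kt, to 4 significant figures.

the valley station: 23.5 mph = 20.4209 kt.
the ridge station: 57.78 km/h = 31.1987 kt.
Spread: 32.5000 − 20.4209 = 12.08 kt.

12.08 kt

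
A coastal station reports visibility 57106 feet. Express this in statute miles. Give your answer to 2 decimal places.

10.82 SM

1 ft = 0.000189394 SM, so 57106 × 0.000189394 = 10.82 SM.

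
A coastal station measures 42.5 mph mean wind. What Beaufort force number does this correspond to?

42.5 mph = 19.0 m/s, which is Beaufort 8 (gale, 17.2–20.7 m/s).

Beaufort force 8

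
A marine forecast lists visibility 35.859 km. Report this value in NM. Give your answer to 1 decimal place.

19.4 nmi

1 km = 0.539957 nmi, so 35.859 × 0.539957 = 19.4 nmi.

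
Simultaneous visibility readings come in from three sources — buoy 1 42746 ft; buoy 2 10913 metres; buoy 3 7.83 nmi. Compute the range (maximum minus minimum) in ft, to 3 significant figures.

11800 ft

buoy 2: 10913 m = 35803.81 ft.
buoy 3: 7.83 nmi = 47575.98 ft.
Spread: 47575.98 − 35803.81 = 11800 ft.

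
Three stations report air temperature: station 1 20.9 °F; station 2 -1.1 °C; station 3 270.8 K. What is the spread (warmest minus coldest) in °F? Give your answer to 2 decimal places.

9.12 °F

station 1: 20.9 °F = -6.167 °C.
station 3: 270.8 K = -2.350 °C.
Spread: (-1.100) − (-6.167) = 5.067 °C = 9.12 °F.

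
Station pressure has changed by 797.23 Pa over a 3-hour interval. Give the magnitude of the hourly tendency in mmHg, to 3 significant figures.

1.99 mmHg per hour

797.23 Pa / 3 h × 0.00750062 mmHg/Pa = 1.99 mmHg/h.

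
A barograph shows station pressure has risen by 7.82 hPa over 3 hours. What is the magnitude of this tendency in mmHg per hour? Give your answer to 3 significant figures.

7.82 hPa / 3 h × 0.750062 mmHg/hPa = 1.96 mmHg/h.

1.96 mmHg per hour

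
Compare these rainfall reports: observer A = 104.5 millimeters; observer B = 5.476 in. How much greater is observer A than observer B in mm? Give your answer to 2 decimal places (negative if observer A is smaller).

-34.59 mm

observer B: 5.476 in = 139.0904 mm.
Difference: 104.5000 − 139.0904 = -34.59 mm.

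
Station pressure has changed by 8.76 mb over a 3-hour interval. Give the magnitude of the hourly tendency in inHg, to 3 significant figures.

8.76 mb / 3 h × 0.02953 inHg/mb = 0.0862 inHg/h.

0.0862 inHg per hour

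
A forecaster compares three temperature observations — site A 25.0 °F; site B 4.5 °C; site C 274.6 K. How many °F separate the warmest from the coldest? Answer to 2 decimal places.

15.10 °F

site A: 25.0 °F = -3.889 °C.
site C: 274.6 K = 1.450 °C.
Spread: 4.500 − (-3.889) = 8.389 °C = 15.10 °F.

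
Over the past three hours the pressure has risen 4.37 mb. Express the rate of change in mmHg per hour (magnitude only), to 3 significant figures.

1.09 mmHg per hour

4.37 mb / 3 h × 0.750062 mmHg/mb = 1.09 mmHg/h.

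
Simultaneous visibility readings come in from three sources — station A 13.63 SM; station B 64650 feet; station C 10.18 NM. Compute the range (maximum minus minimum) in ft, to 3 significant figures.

station A: 13.63 SM = 71966.40 ft.
station C: 10.18 nmi = 61854.86 ft.
Spread: 71966.40 − 61854.86 = 10100 ft.

10100 ft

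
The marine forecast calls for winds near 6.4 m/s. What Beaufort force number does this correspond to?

6.4 m/s lies in the Beaufort 4 band (moderate breeze, 5.5–7.9 m/s).

Beaufort force 4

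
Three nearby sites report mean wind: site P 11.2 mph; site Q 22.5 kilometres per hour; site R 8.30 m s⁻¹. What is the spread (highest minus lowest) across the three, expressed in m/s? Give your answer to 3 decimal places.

site P: 11.2 mph = 5.00685 m/s.
site Q: 22.5 km/h = 6.25000 m/s.
Spread: 8.30000 − 5.00685 = 3.293 m/s.

3.293 m/s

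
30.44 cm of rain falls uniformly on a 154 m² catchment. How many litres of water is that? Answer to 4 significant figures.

46880 litres

Depth: 30.44 cm × 10 = 304.4 mm.
1 mm over 1 m² is 1 L, so volume = 304.4 × 154 = 46877.6 L ≈ 46880 L.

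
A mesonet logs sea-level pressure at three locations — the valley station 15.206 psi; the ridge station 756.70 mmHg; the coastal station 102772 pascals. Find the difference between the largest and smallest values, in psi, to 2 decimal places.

0.57 psi

the ridge station: 756.70 mmHg = 14.6321 psi.
the coastal station: 102772 Pa = 14.9058 psi.
Spread: 15.2060 − 14.6321 = 0.57 psi.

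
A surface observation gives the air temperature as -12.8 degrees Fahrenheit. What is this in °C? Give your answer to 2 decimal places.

°C = (°F − 32) × 5/9 = (-12.8 − 32) / 1.8 = -24.89 °C.

-24.89 °C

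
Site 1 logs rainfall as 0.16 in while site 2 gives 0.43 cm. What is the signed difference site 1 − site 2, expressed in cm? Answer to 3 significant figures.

site 1: 0.16 in = 0.406400 cm.
Difference: 0.406400 − 0.430000 = -0.0236 cm.

-0.0236 cm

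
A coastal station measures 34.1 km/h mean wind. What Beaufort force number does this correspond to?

Beaufort force 5

34.1 km/h = 9.5 m/s, which is Beaufort 5 (fresh breeze, 8.0–10.7 m/s).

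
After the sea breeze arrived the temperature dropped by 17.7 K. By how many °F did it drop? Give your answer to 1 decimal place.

31.9 °F

For a temperature change the 32° offset cancels: Δ°F = 17.7 × 1.8 = 31.9 °F.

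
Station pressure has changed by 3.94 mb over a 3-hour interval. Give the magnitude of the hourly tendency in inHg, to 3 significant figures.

0.0388 inHg per hour

3.94 mb / 3 h × 0.02953 inHg/mb = 0.0388 inHg/h.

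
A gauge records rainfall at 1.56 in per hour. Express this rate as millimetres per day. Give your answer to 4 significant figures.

951.0 mm/day

1.56 in/hour × 25.4 mm/in × 24 hour/day = 951.0 mm/day.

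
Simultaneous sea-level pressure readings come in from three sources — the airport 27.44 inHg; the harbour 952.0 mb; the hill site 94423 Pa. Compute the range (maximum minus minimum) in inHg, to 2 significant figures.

the harbour: 952.0 mb = 28.1125 inHg.
the hill site: 94423 Pa = 27.8831 inHg.
Spread: 28.1125 − 27.4400 = 0.67 inHg.

0.67 inHg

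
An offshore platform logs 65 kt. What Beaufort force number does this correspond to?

Beaufort force 12

65 kt lies in the Beaufort 12 band (hurricane force, ≥64 kt).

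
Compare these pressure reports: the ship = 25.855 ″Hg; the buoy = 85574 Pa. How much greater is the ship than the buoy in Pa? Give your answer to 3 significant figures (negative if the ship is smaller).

the ship: 25.855 inHg = 87555.09 Pa.
Difference: 87555.09 − 85574.00 = 1980 Pa.

1980 Pa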